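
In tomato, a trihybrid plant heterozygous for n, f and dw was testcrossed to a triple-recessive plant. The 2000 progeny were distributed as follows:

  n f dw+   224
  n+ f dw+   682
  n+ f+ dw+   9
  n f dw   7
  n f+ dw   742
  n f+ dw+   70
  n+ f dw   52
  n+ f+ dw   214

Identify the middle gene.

f

The two most frequent reciprocal classes, n+ f dw+ and n f+ dw, are the parental types, so the F1 was n+ f dw+ / n f+ dw.
The two rarest classes, n+ f+ dw+ and n f dw, are the double crossovers. Comparing them with the parentals, only the f allele has switched, so f is the middle locus and the order is dw – f – n.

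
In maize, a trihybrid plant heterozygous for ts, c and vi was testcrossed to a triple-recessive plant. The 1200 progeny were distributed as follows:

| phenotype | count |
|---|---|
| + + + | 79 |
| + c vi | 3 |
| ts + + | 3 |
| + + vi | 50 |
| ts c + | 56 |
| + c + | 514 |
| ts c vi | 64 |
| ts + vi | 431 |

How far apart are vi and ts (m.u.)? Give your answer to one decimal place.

9.3 m.u.

The two most frequent reciprocal classes, ts + vi and + c +, are the parental types, so the F1 was ts + vi / + c +.
The two rarest classes, ts + + and + c vi, are the double crossovers. Comparing them with the parentals, only the vi allele has switched, so vi is the middle locus and the order is c – vi – ts.
Crossovers in the vi–ts interval produce the single-crossover classes + + vi and ts c + (50 + 56 = 106) plus the double crossovers (6).
RF(vi–ts) = (106 + 6) / 1200 = 112/1200 = 0.0933 → 9.3 m.u.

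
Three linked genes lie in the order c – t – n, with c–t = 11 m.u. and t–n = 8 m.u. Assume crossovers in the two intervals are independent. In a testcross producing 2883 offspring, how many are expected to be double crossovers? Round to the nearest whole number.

Map distances give recombination frequencies of 0.110 and 0.080 for the two intervals.
With no interference, expected double-crossover frequency = 0.110 × 0.080 = 0.00880.
Expected number = 0.00880 × 2883 = 25.37 ≈ 25.

25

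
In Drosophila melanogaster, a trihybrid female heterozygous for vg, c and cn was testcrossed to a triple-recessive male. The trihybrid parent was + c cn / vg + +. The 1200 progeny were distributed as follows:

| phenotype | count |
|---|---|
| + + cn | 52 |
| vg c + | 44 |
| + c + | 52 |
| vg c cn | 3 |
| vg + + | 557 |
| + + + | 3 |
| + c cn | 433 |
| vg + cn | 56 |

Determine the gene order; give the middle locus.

The two rarest classes, vg c cn and + + +, are the double crossovers. Comparing them with the parentals, only the vg allele has switched, so vg is the middle locus and the order is cn – vg – c.

vg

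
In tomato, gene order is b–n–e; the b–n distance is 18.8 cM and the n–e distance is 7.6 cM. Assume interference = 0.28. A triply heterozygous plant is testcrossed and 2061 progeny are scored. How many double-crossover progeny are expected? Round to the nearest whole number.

Map distances give recombination frequencies of 0.188 and 0.076 for the two intervals.
With interference 0.28 (so coincidence = 0.72), expected double-crossover frequency = 0.188 × 0.076 × 0.72 = 0.01029.
Expected number = 0.01029 × 2061 = 21.20 ≈ 21.

21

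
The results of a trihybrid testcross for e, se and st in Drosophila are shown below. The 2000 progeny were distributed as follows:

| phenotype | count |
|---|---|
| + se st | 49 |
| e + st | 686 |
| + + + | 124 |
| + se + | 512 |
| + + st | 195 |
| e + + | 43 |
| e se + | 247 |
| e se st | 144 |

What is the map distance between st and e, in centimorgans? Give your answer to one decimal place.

26.7 centimorgans

The two most frequent reciprocal classes, + se + and e + st, are the parental types, so the F1 was + se + / e + st.
The two rarest classes, + se st and e + +, are the double crossovers. Comparing them with the parentals, only the st allele has switched, so st is the middle locus and the order is e – st – se.
Crossovers in the e–st interval produce the single-crossover classes e se + and + + st (247 + 195 = 442) plus the double crossovers (92).
RF(e–st) = (442 + 92) / 2000 = 534/2000 = 0.2670 → 26.7 centimorgans.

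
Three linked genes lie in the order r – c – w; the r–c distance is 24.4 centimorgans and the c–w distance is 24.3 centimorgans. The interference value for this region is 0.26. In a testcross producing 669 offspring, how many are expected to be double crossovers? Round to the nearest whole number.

Map distances give recombination frequencies of 0.244 and 0.243 for the two intervals.
With interference 0.26 (so coincidence = 0.74), expected double-crossover frequency = 0.244 × 0.243 × 0.74 = 0.04388.
Expected number = 0.04388 × 669 = 29.35 ≈ 29.

29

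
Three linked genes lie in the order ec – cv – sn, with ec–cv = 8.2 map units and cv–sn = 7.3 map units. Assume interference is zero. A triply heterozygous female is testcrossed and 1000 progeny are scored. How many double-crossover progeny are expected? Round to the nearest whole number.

Map distances give recombination frequencies of 0.082 and 0.073 for the two intervals.
With no interference, expected double-crossover frequency = 0.082 × 0.073 = 0.00599.
Expected number = 0.00599 × 1000 = 5.99 ≈ 6.

6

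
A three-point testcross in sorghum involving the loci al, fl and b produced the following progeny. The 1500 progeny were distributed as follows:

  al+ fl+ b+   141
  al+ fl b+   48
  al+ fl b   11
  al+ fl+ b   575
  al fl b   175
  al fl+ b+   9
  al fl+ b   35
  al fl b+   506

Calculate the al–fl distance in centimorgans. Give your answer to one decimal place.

6.9 centimorgans

The two most frequent reciprocal classes, al fl b+ and al+ fl+ b, are the parental types, so the F1 was al fl b+ / al+ fl+ b.
The two rarest classes, al fl+ b+ and al+ fl b, are the double crossovers. Comparing them with the parentals, only the fl allele has switched, so fl is the middle locus and the order is al – fl – b.
Crossovers in the al–fl interval produce the single-crossover classes al+ fl b+ and al fl+ b (48 + 35 = 83) plus the double crossovers (20).
RF(al–fl) = (83 + 20) / 1500 = 103/1500 = 0.0687 → 6.9 centimorgans.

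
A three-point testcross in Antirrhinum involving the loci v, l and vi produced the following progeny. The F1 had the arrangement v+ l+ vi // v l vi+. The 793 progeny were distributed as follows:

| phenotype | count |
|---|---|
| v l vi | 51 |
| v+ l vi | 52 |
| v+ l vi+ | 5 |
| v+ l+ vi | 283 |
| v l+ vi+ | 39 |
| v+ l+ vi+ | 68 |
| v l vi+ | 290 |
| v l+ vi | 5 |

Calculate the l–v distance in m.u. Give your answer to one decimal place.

The two rarest classes, v l+ vi and v+ l vi+, are the double crossovers. Comparing them with the parentals, only the v allele has switched, so v is the middle locus and the order is l – v – vi.
Crossovers in the l–v interval produce the single-crossover classes v+ l vi and v l+ vi+ (52 + 39 = 91) plus the double crossovers (10).
RF(l–v) = (91 + 10) / 793 = 101/793 = 0.1274 → 12.7 m.u.

12.7 m.u.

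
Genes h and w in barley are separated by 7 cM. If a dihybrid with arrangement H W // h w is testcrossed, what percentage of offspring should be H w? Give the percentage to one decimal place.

A map distance of 7 cM corresponds to a recombination frequency of 0.070.
The F1 is H W / h w, so H w is a recombinant gamete class with expected frequency r/2 = 0.070/2 = 0.0350.
That is 0.0350 = 3.5% of the progeny.

3.5%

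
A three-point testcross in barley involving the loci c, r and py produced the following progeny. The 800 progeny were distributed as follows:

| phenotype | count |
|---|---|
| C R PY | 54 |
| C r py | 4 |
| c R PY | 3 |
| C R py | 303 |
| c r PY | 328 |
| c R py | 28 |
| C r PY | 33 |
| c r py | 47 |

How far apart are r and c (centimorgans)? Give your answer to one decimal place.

The two most frequent reciprocal classes, C R py and c r PY, are the parental types, so the F1 was C R py / c r PY.
The two rarest classes, C r py and c R PY, are the double crossovers. Comparing them with the parentals, only the r allele has switched, so r is the middle locus and the order is py – r – c.
Crossovers in the r–c interval produce the single-crossover classes c R py and C r PY (28 + 33 = 61) plus the double crossovers (7).
RF(r–c) = (61 + 7) / 800 = 68/800 = 0.0850 → 8.5 centimorgans.

8.5 centimorgans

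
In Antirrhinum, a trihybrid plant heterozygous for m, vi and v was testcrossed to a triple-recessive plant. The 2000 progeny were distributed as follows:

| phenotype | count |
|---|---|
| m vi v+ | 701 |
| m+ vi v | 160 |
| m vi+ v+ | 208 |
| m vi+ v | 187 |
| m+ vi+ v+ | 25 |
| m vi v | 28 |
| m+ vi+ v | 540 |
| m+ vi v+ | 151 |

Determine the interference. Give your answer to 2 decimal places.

The two most frequent reciprocal classes, m+ vi+ v and m vi v+, are the parental types, so the F1 was m+ vi+ v / m vi v+.
The two rarest classes, m+ vi+ v+ and m vi v, are the double crossovers. Comparing them with the parentals, only the v allele has switched, so v is the middle locus and the order is vi – v – m.
vi–v: (368 + 53)/2000 = 0.2105; v–m: (338 + 53)/2000 = 0.1955.
Expected DCO frequency = 0.2105 × 0.1955 ≈ 0.04115; observed = 53/2000 ≈ 0.02650.
Coefficient of coincidence = 0.02650/0.04115 ≈ 0.64; interference = 1 − 0.64 = 0.36.

0.36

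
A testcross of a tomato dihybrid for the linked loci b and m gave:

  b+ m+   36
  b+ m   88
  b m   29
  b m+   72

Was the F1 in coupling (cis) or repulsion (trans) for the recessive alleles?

trans

The two most frequent classes are b+ m (88) and b m+ (72); these are the parental (non-recombinant) types.
So the F1 carried b+ m on one chromosome and b m+ on the other — the recessive alleles are on opposite chromosomes (trans / repulsion).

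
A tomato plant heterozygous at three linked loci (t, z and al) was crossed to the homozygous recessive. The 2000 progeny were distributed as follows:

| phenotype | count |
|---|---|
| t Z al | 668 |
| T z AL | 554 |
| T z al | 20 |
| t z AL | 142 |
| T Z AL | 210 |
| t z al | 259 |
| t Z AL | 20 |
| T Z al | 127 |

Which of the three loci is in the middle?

The two most frequent reciprocal classes, T z AL and t Z al, are the parental types, so the F1 was T z AL / t Z al.
The two rarest classes, T z al and t Z AL, are the double crossovers. Comparing them with the parentals, only the al allele has switched, so al is the middle locus and the order is t – al – z.

al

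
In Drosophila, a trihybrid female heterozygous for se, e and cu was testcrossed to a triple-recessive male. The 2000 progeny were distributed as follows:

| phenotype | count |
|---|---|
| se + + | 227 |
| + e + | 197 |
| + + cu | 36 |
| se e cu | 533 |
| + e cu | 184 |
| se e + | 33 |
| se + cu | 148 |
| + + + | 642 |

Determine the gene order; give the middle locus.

cu

The two most frequent reciprocal classes, se e cu and + + +, are the parental types, so the F1 was se e cu / + + +.
The two rarest classes, se e + and + + cu, are the double crossovers. Comparing them with the parentals, only the cu allele has switched, so cu is the middle locus and the order is se – cu – e.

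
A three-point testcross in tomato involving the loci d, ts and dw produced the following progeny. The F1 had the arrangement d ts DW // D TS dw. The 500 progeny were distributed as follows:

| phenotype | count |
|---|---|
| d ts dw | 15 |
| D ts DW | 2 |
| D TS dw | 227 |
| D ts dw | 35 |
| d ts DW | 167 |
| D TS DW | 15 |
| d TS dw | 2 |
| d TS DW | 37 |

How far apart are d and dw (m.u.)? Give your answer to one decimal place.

6.8 m.u.

The two rarest classes, D ts DW and d TS dw, are the double crossovers. Comparing them with the parentals, only the d allele has switched, so d is the middle locus and the order is dw – d – ts.
Crossovers in the dw–d interval produce the single-crossover classes d ts dw and D TS DW (15 + 15 = 30) plus the double crossovers (4).
RF(dw–d) = (30 + 4) / 500 = 34/500 = 0.0680 → 6.8 m.u.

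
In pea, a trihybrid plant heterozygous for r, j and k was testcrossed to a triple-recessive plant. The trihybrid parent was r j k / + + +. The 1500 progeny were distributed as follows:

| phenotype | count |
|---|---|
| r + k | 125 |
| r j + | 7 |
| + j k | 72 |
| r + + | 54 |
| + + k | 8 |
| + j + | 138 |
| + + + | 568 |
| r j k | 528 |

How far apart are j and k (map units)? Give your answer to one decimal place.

The two rarest classes, r j + and + + k, are the double crossovers. Comparing them with the parentals, only the k allele has switched, so k is the middle locus and the order is r – k – j.
Crossovers in the k–j interval produce the single-crossover classes r + k and + j + (125 + 138 = 263) plus the double crossovers (15).
RF(k–j) = (263 + 15) / 1500 = 278/1500 = 0.1853 → 18.5 map units.

18.5 map units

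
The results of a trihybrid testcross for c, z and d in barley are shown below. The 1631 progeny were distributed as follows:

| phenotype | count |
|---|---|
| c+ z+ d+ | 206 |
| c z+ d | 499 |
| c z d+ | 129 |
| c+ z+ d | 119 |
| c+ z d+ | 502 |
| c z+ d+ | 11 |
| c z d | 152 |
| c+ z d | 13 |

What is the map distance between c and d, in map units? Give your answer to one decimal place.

The two most frequent reciprocal classes, c z+ d and c+ z d+, are the parental types, so the F1 was c z+ d / c+ z d+.
The two rarest classes, c z+ d+ and c+ z d, are the double crossovers. Comparing them with the parentals, only the d allele has switched, so d is the middle locus and the order is c – d – z.
Crossovers in the c–d interval produce the single-crossover classes c+ z+ d and c z d+ (119 + 129 = 248) plus the double crossovers (24).
RF(c–d) = (248 + 24) / 1631 = 272/1631 = 0.1668 → 16.7 map units.

16.7 map units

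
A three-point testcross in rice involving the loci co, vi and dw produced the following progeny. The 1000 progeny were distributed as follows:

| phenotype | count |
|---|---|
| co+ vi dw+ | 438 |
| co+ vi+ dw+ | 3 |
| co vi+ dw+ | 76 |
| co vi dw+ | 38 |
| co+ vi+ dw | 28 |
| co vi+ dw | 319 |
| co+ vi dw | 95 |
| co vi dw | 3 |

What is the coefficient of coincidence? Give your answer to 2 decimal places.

The two most frequent reciprocal classes, co vi+ dw and co+ vi dw+, are the parental types, so the F1 was co vi+ dw / co+ vi dw+.
The two rarest classes, co vi dw and co+ vi+ dw+, are the double crossovers. Comparing them with the parentals, only the vi allele has switched, so vi is the middle locus and the order is co – vi – dw.
co–vi: (66 + 6)/1000 = 0.0720; vi–dw: (171 + 6)/1000 = 0.1770.
Expected DCO frequency = 0.0720 × 0.1770 ≈ 0.01274; observed = 6/1000 ≈ 0.00600.
Coefficient of coincidence = 0.00600/0.01274 ≈ 0.47.

0.47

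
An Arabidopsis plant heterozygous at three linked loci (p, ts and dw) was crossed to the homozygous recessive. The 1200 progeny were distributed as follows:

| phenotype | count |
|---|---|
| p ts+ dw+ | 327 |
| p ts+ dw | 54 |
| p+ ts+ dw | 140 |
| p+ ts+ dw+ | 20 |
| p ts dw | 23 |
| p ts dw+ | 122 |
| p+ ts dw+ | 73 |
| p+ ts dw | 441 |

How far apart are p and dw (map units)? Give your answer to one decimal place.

The two most frequent reciprocal classes, p+ ts dw and p ts+ dw+, are the parental types, so the F1 was p+ ts dw / p ts+ dw+.
The two rarest classes, p ts dw and p+ ts+ dw+, are the double crossovers. Comparing them with the parentals, only the p allele has switched, so p is the middle locus and the order is dw – p – ts.
Crossovers in the dw–p interval produce the single-crossover classes p+ ts dw+ and p ts+ dw (73 + 54 = 127) plus the double crossovers (43).
RF(dw–p) = (127 + 43) / 1200 = 170/1200 = 0.1417 → 14.2 map units.

14.2 map units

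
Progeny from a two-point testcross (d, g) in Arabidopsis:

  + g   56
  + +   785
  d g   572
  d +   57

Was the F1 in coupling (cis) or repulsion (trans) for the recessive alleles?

cis

The two most frequent classes are + + (785) and d g (572); these are the parental (non-recombinant) types.
So the F1 carried + + on one chromosome and d g on the other — the recessive alleles are on the same chromosome (cis / coupling).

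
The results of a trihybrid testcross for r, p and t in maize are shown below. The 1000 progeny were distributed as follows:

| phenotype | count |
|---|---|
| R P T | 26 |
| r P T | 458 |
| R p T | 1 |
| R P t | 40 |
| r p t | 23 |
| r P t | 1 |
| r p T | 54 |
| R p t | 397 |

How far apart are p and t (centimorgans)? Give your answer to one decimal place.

9.6 centimorgans

The two most frequent reciprocal classes, R p t and r P T, are the parental types, so the F1 was R p t / r P T.
The two rarest classes, R p T and r P t, are the double crossovers. Comparing them with the parentals, only the t allele has switched, so t is the middle locus and the order is r – t – p.
Crossovers in the t–p interval produce the single-crossover classes R P t and r p T (40 + 54 = 94) plus the double crossovers (2).
RF(t–p) = (94 + 2) / 1000 = 96/1000 = 0.0960 → 9.6 centimorgans.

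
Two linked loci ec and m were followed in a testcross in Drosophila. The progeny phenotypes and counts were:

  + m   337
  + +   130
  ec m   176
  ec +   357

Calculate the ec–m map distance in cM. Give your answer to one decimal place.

30.6 cM

The two most frequent classes, + m (337) and ec + (357), are the parental types, so the F1 was + m / ec +.
The recombinant classes are + + and ec m: 130 + 176 = 306.
Recombination frequency = 306/1000 = 0.3060 ≈ 30.6%, i.e. 30.6 cM.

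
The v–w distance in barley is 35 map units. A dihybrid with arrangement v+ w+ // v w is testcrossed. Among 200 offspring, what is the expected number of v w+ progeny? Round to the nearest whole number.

35

A map distance of 35 map units corresponds to a recombination frequency of 0.350.
The F1 is v+ w+ / v w, so v w+ is a recombinant gamete class with expected frequency r/2 = 0.350/2 = 0.1750.
Expected number = 0.1750 × 200 = 35.00 ≈ 35.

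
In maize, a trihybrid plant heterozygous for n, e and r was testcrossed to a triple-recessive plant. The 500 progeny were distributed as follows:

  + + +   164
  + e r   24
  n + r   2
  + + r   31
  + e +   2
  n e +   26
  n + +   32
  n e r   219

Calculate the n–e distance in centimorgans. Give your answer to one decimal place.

The two most frequent reciprocal classes, n e r and + + +, are the parental types, so the F1 was n e r / + + +.
The two rarest classes, n + r and + e +, are the double crossovers. Comparing them with the parentals, only the e allele has switched, so e is the middle locus and the order is r – e – n.
Crossovers in the e–n interval produce the single-crossover classes + e r and n + + (24 + 32 = 56) plus the double crossovers (4).
RF(e–n) = (56 + 4) / 500 = 60/500 = 0.1200 → 12.0 centimorgans.

12.0 centimorgans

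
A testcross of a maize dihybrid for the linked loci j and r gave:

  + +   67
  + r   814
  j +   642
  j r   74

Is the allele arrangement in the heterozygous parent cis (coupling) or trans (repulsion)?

The two most frequent classes are + r (814) and j + (642); these are the parental (non-recombinant) types.
So the F1 carried + r on one chromosome and j + on the other — the recessive alleles are on opposite chromosomes (trans / repulsion).

trans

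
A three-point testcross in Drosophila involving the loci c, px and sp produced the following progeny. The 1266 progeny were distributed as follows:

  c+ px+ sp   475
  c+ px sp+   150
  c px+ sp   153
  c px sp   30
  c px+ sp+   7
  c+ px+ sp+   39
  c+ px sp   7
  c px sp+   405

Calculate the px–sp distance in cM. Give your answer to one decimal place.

6.6 cM

The two most frequent reciprocal classes, c+ px+ sp and c px sp+, are the parental types, so the F1 was c+ px+ sp / c px sp+.
The two rarest classes, c+ px sp and c px+ sp+, are the double crossovers. Comparing them with the parentals, only the px allele has switched, so px is the middle locus and the order is c – px – sp.
Crossovers in the px–sp interval produce the single-crossover classes c+ px+ sp+ and c px sp (39 + 30 = 69) plus the double crossovers (14).
RF(px–sp) = (69 + 14) / 1266 = 83/1266 = 0.0656 → 6.6 cM.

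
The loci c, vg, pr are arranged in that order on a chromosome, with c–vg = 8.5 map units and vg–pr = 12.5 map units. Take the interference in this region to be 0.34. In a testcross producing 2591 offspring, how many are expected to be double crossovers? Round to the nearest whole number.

Map distances give recombination frequencies of 0.085 and 0.125 for the two intervals.
With interference 0.34 (so coincidence = 0.66), expected double-crossover frequency = 0.085 × 0.125 × 0.66 = 0.00701.
Expected number = 0.00701 × 2591 = 18.17 ≈ 18.

18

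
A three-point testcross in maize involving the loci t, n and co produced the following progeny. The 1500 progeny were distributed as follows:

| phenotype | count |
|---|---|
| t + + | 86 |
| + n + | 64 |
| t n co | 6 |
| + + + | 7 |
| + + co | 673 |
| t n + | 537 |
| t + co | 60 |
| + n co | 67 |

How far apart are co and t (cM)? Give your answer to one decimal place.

9.1 cM

The two most frequent reciprocal classes, + + co and t n +, are the parental types, so the F1 was + + co / t n +.
The two rarest classes, + + + and t n co, are the double crossovers. Comparing them with the parentals, only the co allele has switched, so co is the middle locus and the order is t – co – n.
Crossovers in the t–co interval produce the single-crossover classes t + co and + n + (60 + 64 = 124) plus the double crossovers (13).
RF(t–co) = (124 + 13) / 1500 = 137/1500 = 0.0913 → 9.1 cM.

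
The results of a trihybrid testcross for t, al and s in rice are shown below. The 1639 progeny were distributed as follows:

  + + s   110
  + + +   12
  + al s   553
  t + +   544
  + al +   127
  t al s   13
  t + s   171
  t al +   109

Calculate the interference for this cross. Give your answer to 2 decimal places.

The two most frequent reciprocal classes, t + + and + al s, are the parental types, so the F1 was t + + / + al s.
The two rarest classes, + + + and t al s, are the double crossovers. Comparing them with the parentals, only the t allele has switched, so t is the middle locus and the order is s – t – al.
s–t: (298 + 25)/1639 = 0.1971; t–al: (219 + 25)/1639 = 0.1489.
Expected DCO frequency = 0.1971 × 0.1489 ≈ 0.02935; observed = 25/1639 ≈ 0.01525.
Coefficient of coincidence = 0.01525/0.02935 ≈ 0.52; interference = 1 − 0.52 = 0.48.

0.48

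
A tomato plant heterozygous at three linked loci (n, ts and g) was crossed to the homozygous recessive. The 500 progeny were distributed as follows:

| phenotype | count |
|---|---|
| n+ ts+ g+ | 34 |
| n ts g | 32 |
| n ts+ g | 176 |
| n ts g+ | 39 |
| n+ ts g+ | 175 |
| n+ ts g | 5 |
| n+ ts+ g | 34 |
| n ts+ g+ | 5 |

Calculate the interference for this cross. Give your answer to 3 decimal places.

The two most frequent reciprocal classes, n ts+ g and n+ ts g+, are the parental types, so the F1 was n ts+ g / n+ ts g+.
The two rarest classes, n ts+ g+ and n+ ts g, are the double crossovers. Comparing them with the parentals, only the g allele has switched, so g is the middle locus and the order is n – g – ts.
n–g: (73 + 10)/500 = 0.1660; g–ts: (66 + 10)/500 = 0.1520.
Expected DCO frequency = 0.1660 × 0.1520 ≈ 0.02523; observed = 10/500 ≈ 0.02000.
Coefficient of coincidence = 0.02000/0.02523 ≈ 0.793; interference = 1 − 0.793 = 0.207.

0.207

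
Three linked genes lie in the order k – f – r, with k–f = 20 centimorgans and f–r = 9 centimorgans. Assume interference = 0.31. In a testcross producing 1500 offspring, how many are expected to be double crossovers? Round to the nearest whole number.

Map distances give recombination frequencies of 0.200 and 0.090 for the two intervals.
With interference 0.31 (so coincidence = 0.69), expected double-crossover frequency = 0.200 × 0.090 × 0.69 = 0.01242.
Expected number = 0.01242 × 1500 = 18.63 ≈ 19.

19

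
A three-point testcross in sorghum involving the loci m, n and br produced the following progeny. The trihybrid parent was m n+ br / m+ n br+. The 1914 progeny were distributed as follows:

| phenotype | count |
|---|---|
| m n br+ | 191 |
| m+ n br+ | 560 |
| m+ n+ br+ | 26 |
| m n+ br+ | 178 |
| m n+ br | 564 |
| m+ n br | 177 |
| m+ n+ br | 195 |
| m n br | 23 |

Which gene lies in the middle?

n

The two rarest classes, m n br and m+ n+ br+, are the double crossovers. Comparing them with the parentals, only the n allele has switched, so n is the middle locus and the order is br – n – m.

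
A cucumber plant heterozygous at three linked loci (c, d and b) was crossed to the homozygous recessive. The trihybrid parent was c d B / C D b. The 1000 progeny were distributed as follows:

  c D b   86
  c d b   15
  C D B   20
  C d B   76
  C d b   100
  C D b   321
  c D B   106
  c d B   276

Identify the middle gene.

b

The two rarest classes, c d b and C D B, are the double crossovers. Comparing them with the parentals, only the b allele has switched, so b is the middle locus and the order is c – b – d.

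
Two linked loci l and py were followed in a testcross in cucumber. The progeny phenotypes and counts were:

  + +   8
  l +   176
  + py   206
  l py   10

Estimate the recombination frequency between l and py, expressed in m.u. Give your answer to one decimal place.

4.5 m.u.

The two most frequent classes, + py (206) and l + (176), are the parental types, so the F1 was + py / l +.
The recombinant classes are + + and l py: 8 + 10 = 18.
Recombination frequency = 18/400 = 0.0450 ≈ 4.5%, i.e. 4.5 m.u.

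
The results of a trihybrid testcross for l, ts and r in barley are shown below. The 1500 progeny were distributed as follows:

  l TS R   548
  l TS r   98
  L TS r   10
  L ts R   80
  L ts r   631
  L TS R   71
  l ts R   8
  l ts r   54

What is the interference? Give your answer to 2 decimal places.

0.04

The two most frequent reciprocal classes, l TS R and L ts r, are the parental types, so the F1 was l TS R / L ts r.
The two rarest classes, l ts R and L TS r, are the double crossovers. Comparing them with the parentals, only the ts allele has switched, so ts is the middle locus and the order is l – ts – r.
l–ts: (125 + 18)/1500 = 0.0953; ts–r: (178 + 18)/1500 = 0.1307.
Expected DCO frequency = 0.0953 × 0.1307 ≈ 0.01246; observed = 18/1500 ≈ 0.01200.
Coefficient of coincidence = 0.01200/0.01246 ≈ 0.96; interference = 1 − 0.96 = 0.04.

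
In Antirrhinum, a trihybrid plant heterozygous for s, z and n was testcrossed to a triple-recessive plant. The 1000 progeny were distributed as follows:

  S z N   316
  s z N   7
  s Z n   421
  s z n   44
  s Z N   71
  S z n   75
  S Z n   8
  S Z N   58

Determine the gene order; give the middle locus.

The two most frequent reciprocal classes, s Z n and S z N, are the parental types, so the F1 was s Z n / S z N.
The two rarest classes, S Z n and s z N, are the double crossovers. Comparing them with the parentals, only the s allele has switched, so s is the middle locus and the order is n – s – z.

s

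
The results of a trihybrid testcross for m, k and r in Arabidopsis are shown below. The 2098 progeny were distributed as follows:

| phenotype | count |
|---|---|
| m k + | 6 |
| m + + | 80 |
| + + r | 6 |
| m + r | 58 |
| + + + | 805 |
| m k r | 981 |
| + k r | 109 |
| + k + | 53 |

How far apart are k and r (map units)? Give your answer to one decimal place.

The two most frequent reciprocal classes, + + + and m k r, are the parental types, so the F1 was + + + / m k r.
The two rarest classes, + + r and m k +, are the double crossovers. Comparing them with the parentals, only the r allele has switched, so r is the middle locus and the order is k – r – m.
Crossovers in the k–r interval produce the single-crossover classes + k + and m + r (53 + 58 = 111) plus the double crossovers (12).
RF(k–r) = (111 + 12) / 2098 = 123/2098 = 0.0586 → 5.9 map units.

5.9 map units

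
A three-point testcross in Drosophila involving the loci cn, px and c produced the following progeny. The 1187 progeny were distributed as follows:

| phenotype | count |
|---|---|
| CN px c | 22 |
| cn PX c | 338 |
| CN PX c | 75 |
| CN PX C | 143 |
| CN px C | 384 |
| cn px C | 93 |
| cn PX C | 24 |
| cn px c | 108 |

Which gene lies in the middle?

c

The two most frequent reciprocal classes, CN px C and cn PX c, are the parental types, so the F1 was CN px C / cn PX c.
The two rarest classes, CN px c and cn PX C, are the double crossovers. Comparing them with the parentals, only the c allele has switched, so c is the middle locus and the order is cn – c – px.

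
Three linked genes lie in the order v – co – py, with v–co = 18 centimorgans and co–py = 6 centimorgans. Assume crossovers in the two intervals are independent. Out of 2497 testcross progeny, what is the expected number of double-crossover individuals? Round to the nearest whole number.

27

Map distances give recombination frequencies of 0.180 and 0.060 for the two intervals.
With no interference, expected double-crossover frequency = 0.180 × 0.060 = 0.01080.
Expected number = 0.01080 × 2497 = 26.97 ≈ 27.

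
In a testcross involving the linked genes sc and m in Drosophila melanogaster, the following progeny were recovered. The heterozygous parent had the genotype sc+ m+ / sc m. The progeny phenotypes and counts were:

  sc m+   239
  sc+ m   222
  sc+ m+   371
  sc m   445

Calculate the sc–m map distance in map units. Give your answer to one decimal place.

36.1 map units

The recombinant classes are sc+ m and sc m+: 222 + 239 = 461.
Recombination frequency = 461/1277 = 0.3610 ≈ 36.1%, i.e. 36.1 map units.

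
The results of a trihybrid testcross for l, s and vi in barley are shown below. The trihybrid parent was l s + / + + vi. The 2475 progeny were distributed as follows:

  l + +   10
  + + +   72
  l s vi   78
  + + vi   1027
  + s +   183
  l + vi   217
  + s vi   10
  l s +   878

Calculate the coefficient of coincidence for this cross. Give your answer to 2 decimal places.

0.69

The two rarest classes, l + + and + s vi, are the double crossovers. Comparing them with the parentals, only the s allele has switched, so s is the middle locus and the order is l – s – vi.
l–s: (400 + 20)/2475 = 0.1697; s–vi: (150 + 20)/2475 = 0.0687.
Expected DCO frequency = 0.1697 × 0.0687 ≈ 0.01166; observed = 20/2475 ≈ 0.00808.
Coefficient of coincidence = 0.00808/0.01166 ≈ 0.69.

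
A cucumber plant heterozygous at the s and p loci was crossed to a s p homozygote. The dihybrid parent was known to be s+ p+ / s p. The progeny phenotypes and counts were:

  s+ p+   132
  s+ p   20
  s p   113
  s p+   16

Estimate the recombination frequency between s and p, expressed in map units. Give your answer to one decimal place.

The recombinant classes are s+ p and s p+: 20 + 16 = 36.
Recombination frequency = 36/281 = 0.1281 ≈ 12.8%, i.e. 12.8 map units.

12.8 map units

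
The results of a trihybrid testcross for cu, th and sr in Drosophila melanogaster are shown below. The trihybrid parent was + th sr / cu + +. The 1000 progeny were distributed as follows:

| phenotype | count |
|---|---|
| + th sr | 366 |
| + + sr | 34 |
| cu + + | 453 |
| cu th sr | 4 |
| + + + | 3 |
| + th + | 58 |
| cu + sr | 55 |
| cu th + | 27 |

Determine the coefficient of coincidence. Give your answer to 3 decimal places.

0.858

The two rarest classes, cu th sr and + + +, are the double crossovers. Comparing them with the parentals, only the cu allele has switched, so cu is the middle locus and the order is th – cu – sr.
th–cu: (61 + 7)/1000 = 0.0680; cu–sr: (113 + 7)/1000 = 0.1200.
Expected DCO frequency = 0.0680 × 0.1200 ≈ 0.00816; observed = 7/1000 ≈ 0.00700.
Coefficient of coincidence = 0.00700/0.00816 ≈ 0.858.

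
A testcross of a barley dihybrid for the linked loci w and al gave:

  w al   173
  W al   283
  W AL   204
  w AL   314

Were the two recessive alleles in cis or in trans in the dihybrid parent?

The two most frequent classes are W al (283) and w AL (314); these are the parental (non-recombinant) types.
So the F1 carried W al on one chromosome and w AL on the other — the recessive alleles are on opposite chromosomes (trans / repulsion).

trans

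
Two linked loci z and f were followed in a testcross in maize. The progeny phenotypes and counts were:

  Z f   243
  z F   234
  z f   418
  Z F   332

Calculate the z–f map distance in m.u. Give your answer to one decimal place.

The two most frequent classes, Z F (332) and z f (418), are the parental types, so the F1 was Z F / z f.
The recombinant classes are Z f and z F: 243 + 234 = 477.
Recombination frequency = 477/1227 = 0.3888 ≈ 38.9%, i.e. 38.9 m.u.

38.9 m.u.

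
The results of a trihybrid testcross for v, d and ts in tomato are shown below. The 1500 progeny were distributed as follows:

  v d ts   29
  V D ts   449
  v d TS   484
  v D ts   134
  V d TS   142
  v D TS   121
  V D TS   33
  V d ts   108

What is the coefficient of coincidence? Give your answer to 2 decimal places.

0.95

The two most frequent reciprocal classes, V D ts and v d TS, are the parental types, so the F1 was V D ts / v d TS.
The two rarest classes, V D TS and v d ts, are the double crossovers. Comparing them with the parentals, only the ts allele has switched, so ts is the middle locus and the order is d – ts – v.
d–ts: (229 + 62)/1500 = 0.1940; ts–v: (276 + 62)/1500 = 0.2253.
Expected DCO frequency = 0.1940 × 0.2253 ≈ 0.04371; observed = 62/1500 ≈ 0.04133.
Coefficient of coincidence = 0.04133/0.04371 ≈ 0.95.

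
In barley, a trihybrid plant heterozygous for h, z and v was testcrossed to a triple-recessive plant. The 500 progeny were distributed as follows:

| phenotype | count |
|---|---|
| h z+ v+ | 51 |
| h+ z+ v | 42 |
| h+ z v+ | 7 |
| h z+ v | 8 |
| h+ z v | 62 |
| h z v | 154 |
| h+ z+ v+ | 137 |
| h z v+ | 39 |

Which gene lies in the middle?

z

The two most frequent reciprocal classes, h z v and h+ z+ v+, are the parental types, so the F1 was h z v / h+ z+ v+.
The two rarest classes, h z+ v and h+ z v+, are the double crossovers. Comparing them with the parentals, only the z allele has switched, so z is the middle locus and the order is h – z – v.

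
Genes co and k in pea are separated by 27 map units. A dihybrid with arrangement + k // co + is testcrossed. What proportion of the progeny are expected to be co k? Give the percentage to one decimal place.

13.5%

A map distance of 27 map units corresponds to a recombination frequency of 0.270.
The F1 is + k / co +, so co k is a recombinant gamete class with expected frequency r/2 = 0.270/2 = 0.1350.
That is 0.1350 = 13.5% of the progeny.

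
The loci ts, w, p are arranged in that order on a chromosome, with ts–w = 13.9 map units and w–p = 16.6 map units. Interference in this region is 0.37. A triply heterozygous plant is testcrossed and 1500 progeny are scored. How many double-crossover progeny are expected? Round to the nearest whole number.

Map distances give recombination frequencies of 0.139 and 0.166 for the two intervals.
With interference 0.37 (so coincidence = 0.63), expected double-crossover frequency = 0.139 × 0.166 × 0.63 = 0.01454.
Expected number = 0.01454 × 1500 = 21.80 ≈ 22.

22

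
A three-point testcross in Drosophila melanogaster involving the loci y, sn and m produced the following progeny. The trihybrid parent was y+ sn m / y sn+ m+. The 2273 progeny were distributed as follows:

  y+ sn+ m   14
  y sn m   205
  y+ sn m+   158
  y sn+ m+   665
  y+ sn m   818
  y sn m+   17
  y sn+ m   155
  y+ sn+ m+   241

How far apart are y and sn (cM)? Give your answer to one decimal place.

21.0 cM

The two rarest classes, y+ sn+ m and y sn m+, are the double crossovers. Comparing them with the parentals, only the sn allele has switched, so sn is the middle locus and the order is m – sn – y.
Crossovers in the sn–y interval produce the single-crossover classes y sn m and y+ sn+ m+ (205 + 241 = 446) plus the double crossovers (31).
RF(sn–y) = (446 + 31) / 2273 = 477/2273 = 0.2099 → 21.0 cM.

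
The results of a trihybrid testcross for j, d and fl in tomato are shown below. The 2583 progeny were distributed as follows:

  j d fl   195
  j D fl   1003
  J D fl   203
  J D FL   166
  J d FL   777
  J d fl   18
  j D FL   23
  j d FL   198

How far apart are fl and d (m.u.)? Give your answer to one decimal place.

15.6 m.u.

The two most frequent reciprocal classes, J d FL and j D fl, are the parental types, so the F1 was J d FL / j D fl.
The two rarest classes, J d fl and j D FL, are the double crossovers. Comparing them with the parentals, only the fl allele has switched, so fl is the middle locus and the order is j – fl – d.
Crossovers in the fl–d interval produce the single-crossover classes J D FL and j d fl (166 + 195 = 361) plus the double crossovers (41).
RF(fl–d) = (361 + 41) / 2583 = 402/2583 = 0.1556 → 15.6 m.u.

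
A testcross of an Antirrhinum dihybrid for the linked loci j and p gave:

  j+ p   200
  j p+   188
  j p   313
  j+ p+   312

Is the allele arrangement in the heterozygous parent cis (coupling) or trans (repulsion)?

cis

The two most frequent classes are j+ p+ (312) and j p (313); these are the parental (non-recombinant) types.
So the F1 carried j+ p+ on one chromosome and j p on the other — the recessive alleles are on the same chromosome (cis / coupling).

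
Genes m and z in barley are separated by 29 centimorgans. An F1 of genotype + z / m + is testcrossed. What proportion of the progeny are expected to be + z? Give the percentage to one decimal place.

A map distance of 29 centimorgans corresponds to a recombination frequency of 0.290.
The F1 is + z / m +, so + z is a parental gamete class with expected frequency (1 − r)/2 = 0.710/2 = 0.3550.
That is 0.3550 = 35.5% of the progeny.

35.5%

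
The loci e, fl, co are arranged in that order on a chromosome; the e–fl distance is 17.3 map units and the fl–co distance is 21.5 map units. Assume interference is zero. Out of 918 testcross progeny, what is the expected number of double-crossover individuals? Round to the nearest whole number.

Map distances give recombination frequencies of 0.173 and 0.215 for the two intervals.
With no interference, expected double-crossover frequency = 0.173 × 0.215 = 0.03720.
Expected number = 0.03720 × 918 = 34.15 ≈ 34.

34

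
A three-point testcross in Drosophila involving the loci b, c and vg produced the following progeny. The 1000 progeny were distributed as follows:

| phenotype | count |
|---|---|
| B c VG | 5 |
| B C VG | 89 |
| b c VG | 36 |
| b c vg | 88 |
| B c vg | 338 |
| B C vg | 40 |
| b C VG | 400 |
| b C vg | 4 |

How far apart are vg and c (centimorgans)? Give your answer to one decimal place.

The two most frequent reciprocal classes, B c vg and b C VG, are the parental types, so the F1 was B c vg / b C VG.
The two rarest classes, B c VG and b C vg, are the double crossovers. Comparing them with the parentals, only the vg allele has switched, so vg is the middle locus and the order is c – vg – b.
Crossovers in the c–vg interval produce the single-crossover classes B C vg and b c VG (40 + 36 = 76) plus the double crossovers (9).
RF(c–vg) = (76 + 9) / 1000 = 85/1000 = 0.0850 → 8.5 centimorgans.

8.5 centimorgans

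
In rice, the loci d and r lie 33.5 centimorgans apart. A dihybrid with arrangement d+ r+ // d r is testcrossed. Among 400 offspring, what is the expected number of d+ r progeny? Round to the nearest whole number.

A map distance of 33.5 centimorgans corresponds to a recombination frequency of 0.335.
The F1 is d+ r+ / d r, so d+ r is a recombinant gamete class with expected frequency r/2 = 0.335/2 = 0.1675.
Expected number = 0.1675 × 400 = 67.00 ≈ 67.

67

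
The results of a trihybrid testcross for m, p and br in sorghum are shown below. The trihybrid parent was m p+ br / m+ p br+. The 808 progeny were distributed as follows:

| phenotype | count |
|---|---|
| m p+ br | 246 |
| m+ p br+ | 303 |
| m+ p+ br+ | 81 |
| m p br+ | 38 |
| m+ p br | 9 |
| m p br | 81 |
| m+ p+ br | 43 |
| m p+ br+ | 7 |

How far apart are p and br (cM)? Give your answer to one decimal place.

22.0 cM

The two rarest classes, m p+ br+ and m+ p br, are the double crossovers. Comparing them with the parentals, only the br allele has switched, so br is the middle locus and the order is m – br – p.
Crossovers in the br–p interval produce the single-crossover classes m p br and m+ p+ br+ (81 + 81 = 162) plus the double crossovers (16).
RF(br–p) = (162 + 16) / 808 = 178/808 = 0.2203 → 22.0 cM.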